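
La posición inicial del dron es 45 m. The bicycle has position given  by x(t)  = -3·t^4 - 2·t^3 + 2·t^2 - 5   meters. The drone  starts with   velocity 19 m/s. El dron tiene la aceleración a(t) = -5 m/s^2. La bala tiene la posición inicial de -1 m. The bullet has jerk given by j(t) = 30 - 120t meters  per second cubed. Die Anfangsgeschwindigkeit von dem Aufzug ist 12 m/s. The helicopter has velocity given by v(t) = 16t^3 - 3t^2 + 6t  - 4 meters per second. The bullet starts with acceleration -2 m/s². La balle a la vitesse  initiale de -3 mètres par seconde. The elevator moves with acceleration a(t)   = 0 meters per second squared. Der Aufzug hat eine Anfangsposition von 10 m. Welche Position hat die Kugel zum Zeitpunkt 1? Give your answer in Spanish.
Debemos encontrar la antiderivada de nuestra ecuación de la sacudida j(t) = 30 - 120·t 3 veces. La integral de la sacudida es la aceleración. Usando a(0) = -2, obtenemos a(t) = -60·t^2 + 30·t - 2. La antiderivada de la aceleración, con v(0) = -3, da la velocidad: v(t) = -20·t^3 + 15·t^2 - 2·t - 3. Tomando ∫v(t)dt y aplicando x(0) = -1, encontramos x(t) = -5·t^4 + 5·t^3 - t^2 - 3·t - 1. Tenemos la posición x(t) = -5·t^4 + 5·t^3 - t^2 - 3·t - 1. Sustituyendo t = 1: x(1) = -5.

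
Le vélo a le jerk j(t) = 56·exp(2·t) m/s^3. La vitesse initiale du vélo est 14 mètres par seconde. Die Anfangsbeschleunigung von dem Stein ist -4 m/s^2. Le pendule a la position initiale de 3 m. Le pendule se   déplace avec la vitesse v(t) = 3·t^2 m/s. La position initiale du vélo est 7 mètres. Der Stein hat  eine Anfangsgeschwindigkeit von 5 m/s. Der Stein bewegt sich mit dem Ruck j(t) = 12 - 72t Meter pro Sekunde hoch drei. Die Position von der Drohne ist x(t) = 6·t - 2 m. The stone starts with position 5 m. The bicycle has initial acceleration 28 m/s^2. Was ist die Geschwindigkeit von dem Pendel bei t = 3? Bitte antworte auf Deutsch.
Wir haben die Geschwindigkeit v(t) = 3·t^2. Durch Einsetzen von t = 3: v(3) = 27.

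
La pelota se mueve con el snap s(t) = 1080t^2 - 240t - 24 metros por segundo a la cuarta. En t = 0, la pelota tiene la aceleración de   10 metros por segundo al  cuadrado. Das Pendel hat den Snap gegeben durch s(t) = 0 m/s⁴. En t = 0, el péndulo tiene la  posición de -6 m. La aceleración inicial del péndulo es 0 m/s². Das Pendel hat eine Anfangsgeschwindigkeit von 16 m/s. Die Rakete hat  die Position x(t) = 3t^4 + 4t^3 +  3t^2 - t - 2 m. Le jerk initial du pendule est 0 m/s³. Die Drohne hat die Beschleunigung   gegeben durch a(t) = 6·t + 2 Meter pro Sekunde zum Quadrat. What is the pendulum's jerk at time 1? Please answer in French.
Nous devons intégrer notre équation du snap s(t) = 0 1 fois. La primitive du snap est le jerk. En utilisant j(0) = 0, nous obtenons j(t) = 0. De l'équation du jerk j(t) = 0, nous substituons t = 1 pour obtenir j = 0.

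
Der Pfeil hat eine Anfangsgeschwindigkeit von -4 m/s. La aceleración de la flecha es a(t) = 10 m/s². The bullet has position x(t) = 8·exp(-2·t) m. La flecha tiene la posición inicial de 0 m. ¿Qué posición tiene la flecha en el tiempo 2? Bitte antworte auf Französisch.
Pour résoudre ceci, nous devons prendre 2 intégrales de notre équation de l'accélération a(t) = 10. L'intégrale de l'accélération, avec v(0) = -4, donne la vitesse: v(t) = 10·t - 4. La primitive de la vitesse est la position. En utilisant x(0) = 0, nous obtenons x(t) = 5·t^2 - 4·t. De l'équation de la position x(t) = 5·t^2 - 4·t, nous substituons t = 2 pour obtenir x = 12.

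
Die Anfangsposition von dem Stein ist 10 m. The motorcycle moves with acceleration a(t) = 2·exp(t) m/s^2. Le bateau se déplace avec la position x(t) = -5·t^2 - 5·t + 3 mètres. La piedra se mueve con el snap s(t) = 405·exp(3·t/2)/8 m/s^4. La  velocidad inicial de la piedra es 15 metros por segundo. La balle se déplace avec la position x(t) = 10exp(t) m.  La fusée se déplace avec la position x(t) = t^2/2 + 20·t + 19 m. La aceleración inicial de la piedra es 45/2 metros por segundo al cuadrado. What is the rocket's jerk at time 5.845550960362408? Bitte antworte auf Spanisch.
Partiendo de la posición x(t) = t^2/2 + 20·t + 19, tomamos 3 derivadas. Tomando d/dt de x(t), encontramos v(t) = t + 20. Tomando d/dt de v(t), encontramos a(t) = 1. La derivada de la aceleración da la sacudida: j(t) = 0. De la ecuación de la sacudida j(t) = 0, sustituimos t = 5.845550960362408 para obtener j = 0.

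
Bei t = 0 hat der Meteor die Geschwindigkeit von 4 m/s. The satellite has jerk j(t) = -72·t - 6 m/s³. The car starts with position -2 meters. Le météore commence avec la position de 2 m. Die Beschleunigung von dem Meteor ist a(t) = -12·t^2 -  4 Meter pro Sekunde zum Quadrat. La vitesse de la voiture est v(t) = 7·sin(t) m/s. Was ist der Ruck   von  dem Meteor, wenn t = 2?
Um dies zu lösen, müssen wir 1 Ableitung unserer Gleichung für die Beschleunigung a(t) = -12·t^2 - 4 nehmen. Die Ableitung von der Beschleunigung ergibt den Ruck: j(t) = -24·t. Wir haben den Ruck j(t) = -24·t. Durch Einsetzen von t = 2: j(2) = -48.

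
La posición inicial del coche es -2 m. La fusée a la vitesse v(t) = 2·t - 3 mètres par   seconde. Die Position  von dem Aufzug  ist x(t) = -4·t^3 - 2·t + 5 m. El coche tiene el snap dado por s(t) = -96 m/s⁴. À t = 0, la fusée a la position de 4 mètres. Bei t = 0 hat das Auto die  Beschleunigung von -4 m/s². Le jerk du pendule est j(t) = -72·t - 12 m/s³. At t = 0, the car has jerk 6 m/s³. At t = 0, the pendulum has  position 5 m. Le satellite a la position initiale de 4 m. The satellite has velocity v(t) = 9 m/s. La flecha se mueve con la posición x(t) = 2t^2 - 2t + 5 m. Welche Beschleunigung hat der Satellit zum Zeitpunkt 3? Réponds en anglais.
Starting from velocity v(t) = 9, we take 1 derivative. Taking d/dt of v(t), we find a(t) = 0. We have acceleration a(t) = 0. Substituting t = 3: a(3) = 0.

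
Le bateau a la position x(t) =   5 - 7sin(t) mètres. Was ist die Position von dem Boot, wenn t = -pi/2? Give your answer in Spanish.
Tenemos la posición x(t) = 5 - 7·sin(t). Sustituyendo t = -pi/2: x(-pi/2) = 12.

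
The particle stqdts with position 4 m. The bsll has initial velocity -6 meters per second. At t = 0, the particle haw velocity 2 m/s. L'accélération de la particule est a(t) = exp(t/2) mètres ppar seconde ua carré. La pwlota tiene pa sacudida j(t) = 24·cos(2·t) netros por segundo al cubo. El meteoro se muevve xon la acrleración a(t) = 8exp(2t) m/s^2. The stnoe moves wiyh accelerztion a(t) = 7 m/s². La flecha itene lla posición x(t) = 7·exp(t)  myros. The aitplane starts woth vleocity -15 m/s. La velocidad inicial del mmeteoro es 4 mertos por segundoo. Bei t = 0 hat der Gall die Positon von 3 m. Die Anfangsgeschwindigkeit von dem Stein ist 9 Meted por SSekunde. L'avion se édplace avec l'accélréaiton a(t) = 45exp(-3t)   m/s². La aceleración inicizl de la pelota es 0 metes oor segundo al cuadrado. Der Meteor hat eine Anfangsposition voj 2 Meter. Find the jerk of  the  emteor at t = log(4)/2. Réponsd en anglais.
We must differentiate our acceleration equation a(t) = 8·exp(2·t) 1 time. The derivative of acceleration gives jerk: j(t) = 16·exp(2·t). Using j(t) = 16·exp(2·t) and substituting t = log(4)/2, we find j = 64.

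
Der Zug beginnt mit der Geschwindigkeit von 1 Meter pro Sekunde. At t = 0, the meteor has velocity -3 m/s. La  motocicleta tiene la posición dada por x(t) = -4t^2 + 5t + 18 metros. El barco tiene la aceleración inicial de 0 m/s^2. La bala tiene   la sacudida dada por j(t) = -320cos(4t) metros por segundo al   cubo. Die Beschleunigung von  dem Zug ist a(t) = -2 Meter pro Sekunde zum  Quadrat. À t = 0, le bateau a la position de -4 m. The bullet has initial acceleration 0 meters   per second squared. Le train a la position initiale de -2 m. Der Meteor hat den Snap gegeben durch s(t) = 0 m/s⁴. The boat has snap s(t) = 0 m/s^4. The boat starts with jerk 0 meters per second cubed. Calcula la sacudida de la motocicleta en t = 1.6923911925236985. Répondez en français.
Nous devons dériver notre équation de la position x(t) = -4·t^2 + 5·t + 18 3 fois. En dérivant la position, nous obtenons la vitesse: v(t) = 5 - 8·t. En dérivant la vitesse, nous obtenons l'accélération: a(t) = -8. En prenant d/dt de a(t), nous trouvons j(t) = 0. Nous avons le jerk j(t) = 0. En substituant t = 1.6923911925236985: j(1.6923911925236985) = 0.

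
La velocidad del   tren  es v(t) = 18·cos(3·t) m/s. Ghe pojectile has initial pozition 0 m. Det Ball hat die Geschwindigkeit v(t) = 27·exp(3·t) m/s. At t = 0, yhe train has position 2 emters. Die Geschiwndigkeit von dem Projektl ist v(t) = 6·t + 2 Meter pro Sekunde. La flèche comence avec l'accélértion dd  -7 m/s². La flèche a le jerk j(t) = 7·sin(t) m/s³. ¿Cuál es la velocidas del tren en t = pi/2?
Tenemos la velocidad v(t) = 18·cos(3·t). Sustituyendo t = pi/2: v(pi/2) = 0.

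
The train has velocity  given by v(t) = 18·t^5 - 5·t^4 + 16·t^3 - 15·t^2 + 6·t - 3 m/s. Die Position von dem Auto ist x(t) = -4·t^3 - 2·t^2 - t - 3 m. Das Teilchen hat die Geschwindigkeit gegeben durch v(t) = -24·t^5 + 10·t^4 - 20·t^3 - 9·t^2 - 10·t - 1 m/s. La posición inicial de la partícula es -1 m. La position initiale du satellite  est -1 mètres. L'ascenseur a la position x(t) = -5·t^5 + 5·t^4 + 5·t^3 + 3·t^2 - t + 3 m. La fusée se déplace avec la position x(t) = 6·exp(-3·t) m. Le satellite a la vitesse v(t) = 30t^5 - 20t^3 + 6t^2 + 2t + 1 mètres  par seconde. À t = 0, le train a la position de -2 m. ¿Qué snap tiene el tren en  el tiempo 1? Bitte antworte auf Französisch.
Pour résoudre ceci, nous devons prendre 3 dérivées de notre équation de la vitesse v(t) = 18·t^5 - 5·t^4 + 16·t^3 - 15·t^2 + 6·t - 3. La dérivée de la vitesse donne l'accélération: a(t) = 90·t^4 - 20·t^3 + 48·t^2 - 30·t + 6. En prenant d/dt de a(t), nous trouvons j(t) = 360·t^3 - 60·t^2 + 96·t - 30. La dérivée du jerk donne le snap: s(t) = 1080·t^2 - 120·t + 96. Nous avons le snap s(t) = 1080·t^2 - 120·t + 96. En substituant t = 1: s(1) = 1056.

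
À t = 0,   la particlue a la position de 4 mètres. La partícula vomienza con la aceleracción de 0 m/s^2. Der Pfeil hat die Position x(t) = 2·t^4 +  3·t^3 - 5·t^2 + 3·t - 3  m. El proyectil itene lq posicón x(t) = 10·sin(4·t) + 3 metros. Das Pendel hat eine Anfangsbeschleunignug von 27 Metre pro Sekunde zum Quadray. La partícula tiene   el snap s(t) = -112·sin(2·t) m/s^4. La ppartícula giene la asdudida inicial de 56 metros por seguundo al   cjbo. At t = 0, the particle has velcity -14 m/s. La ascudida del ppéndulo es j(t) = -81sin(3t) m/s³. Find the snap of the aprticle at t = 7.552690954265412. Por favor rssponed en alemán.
Wir haben den Snap s(t) = -112·sin(2·t). Durch Einsetzen von t = 7.552690954265412: s(7.552690954265412) = -63.4783606988978.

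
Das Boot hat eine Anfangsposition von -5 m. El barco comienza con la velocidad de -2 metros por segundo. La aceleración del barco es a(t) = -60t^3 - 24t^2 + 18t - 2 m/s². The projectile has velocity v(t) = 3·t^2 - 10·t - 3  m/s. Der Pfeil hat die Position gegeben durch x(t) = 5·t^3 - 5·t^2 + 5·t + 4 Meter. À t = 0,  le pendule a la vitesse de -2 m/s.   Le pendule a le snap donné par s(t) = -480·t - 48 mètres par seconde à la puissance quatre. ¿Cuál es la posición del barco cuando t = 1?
Partiendo de la aceleración a(t) = -60·t^3 - 24·t^2 + 18·t - 2, tomamos 2 integrales. La antiderivada de la aceleración, con v(0) = -2, da la velocidad: v(t) = -15·t^4 - 8·t^3 + 9·t^2 - 2·t - 2. Tomando ∫v(t)dt y aplicando x(0) = -5, encontramos x(t) = -3·t^5 - 2·t^4 + 3·t^3 - t^2 - 2·t - 5. De la ecuación de la posición x(t) = -3·t^5 - 2·t^4 + 3·t^3 - t^2 - 2·t - 5, sustituimos t = 1 para obtener x = -10.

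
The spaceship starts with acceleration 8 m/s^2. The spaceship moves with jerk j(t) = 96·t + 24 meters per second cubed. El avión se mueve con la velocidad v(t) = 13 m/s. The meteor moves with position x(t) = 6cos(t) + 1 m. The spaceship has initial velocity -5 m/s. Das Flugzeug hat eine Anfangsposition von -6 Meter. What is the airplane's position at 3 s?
Starting from velocity v(t) = 13, we take 1 antiderivative. The antiderivative of velocity, with x(0) = -6, gives position: x(t) = 13·t - 6. Using x(t) = 13·t - 6 and substituting t = 3, we find x = 33.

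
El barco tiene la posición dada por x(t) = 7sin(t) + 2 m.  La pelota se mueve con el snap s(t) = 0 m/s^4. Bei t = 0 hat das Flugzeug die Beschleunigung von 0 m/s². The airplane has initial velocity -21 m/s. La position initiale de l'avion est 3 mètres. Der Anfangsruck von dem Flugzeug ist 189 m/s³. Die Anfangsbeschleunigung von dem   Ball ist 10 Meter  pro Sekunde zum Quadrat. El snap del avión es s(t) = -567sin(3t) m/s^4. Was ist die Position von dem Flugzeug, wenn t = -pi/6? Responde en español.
Necesitamos integrar nuestra ecuación del snap s(t) = -567·sin(3·t) 4 veces. Tomando ∫s(t)dt y aplicando j(0) = 189, encontramos j(t) = 189·cos(3·t). La antiderivada de la sacudida es la aceleración. Usando a(0) = 0, obtenemos a(t) = 63·sin(3·t). Tomando ∫a(t)dt y aplicando v(0) = -21, encontramos v(t) = -21·cos(3·t). La integral de la velocidad, con x(0) = 3, da la posición: x(t) = 3 - 7·sin(3·t). De la ecuación de la posición x(t) = 3 - 7·sin(3·t), sustituimos t = -pi/6 para obtener x = 10.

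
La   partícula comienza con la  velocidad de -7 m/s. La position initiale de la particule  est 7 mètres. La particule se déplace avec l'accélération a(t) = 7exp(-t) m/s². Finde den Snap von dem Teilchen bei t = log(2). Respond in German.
Wir müssen unsere Gleichung für die Beschleunigung a(t) = 7·exp(-t) 2-mal ableiten. Durch Ableiten von der Beschleunigung erhalten wir den Ruck: j(t) = -7·exp(-t). Die Ableitung von dem Ruck ergibt den Snap: s(t) = 7·exp(-t). Aus der Gleichung für den Snap s(t) = 7·exp(-t), setzen wir t = log(2) ein und erhalten s = 7/2.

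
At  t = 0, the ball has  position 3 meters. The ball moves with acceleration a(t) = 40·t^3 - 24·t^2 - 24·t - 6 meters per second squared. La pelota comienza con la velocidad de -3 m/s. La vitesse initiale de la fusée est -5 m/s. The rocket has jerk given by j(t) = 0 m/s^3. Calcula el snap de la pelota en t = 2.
Partiendo de la aceleración a(t) = 40·t^3 - 24·t^2 - 24·t - 6, tomamos 2 derivadas. Tomando d/dt de a(t), encontramos j(t) = 120·t^2 - 48·t - 24. Tomando d/dt de j(t), encontramos s(t) = 240·t - 48. De la ecuación del snap s(t) = 240·t - 48, sustituimos t = 2 para obtener s = 432.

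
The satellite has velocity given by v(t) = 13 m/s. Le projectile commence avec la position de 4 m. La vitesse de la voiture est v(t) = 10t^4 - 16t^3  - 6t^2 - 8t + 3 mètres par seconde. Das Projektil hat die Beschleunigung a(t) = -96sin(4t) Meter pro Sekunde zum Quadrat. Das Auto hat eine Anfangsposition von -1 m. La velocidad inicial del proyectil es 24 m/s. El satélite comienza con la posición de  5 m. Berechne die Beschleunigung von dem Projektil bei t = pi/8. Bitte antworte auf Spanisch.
De la ecuación de la aceleración a(t) = -96·sin(4·t), sustituimos t = pi/8 para obtener a = -96.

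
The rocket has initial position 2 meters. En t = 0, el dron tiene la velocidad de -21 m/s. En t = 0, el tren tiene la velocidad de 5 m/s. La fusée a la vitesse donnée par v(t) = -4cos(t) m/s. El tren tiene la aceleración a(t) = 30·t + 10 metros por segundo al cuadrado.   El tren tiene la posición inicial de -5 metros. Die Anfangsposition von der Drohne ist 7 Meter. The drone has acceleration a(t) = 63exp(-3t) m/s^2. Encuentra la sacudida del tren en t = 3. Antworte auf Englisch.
To solve this, we need to take 1 derivative of our acceleration equation a(t) = 30·t + 10. Differentiating acceleration, we get jerk: j(t) = 30. We have jerk j(t) = 30. Substituting t = 3: j(3) = 30.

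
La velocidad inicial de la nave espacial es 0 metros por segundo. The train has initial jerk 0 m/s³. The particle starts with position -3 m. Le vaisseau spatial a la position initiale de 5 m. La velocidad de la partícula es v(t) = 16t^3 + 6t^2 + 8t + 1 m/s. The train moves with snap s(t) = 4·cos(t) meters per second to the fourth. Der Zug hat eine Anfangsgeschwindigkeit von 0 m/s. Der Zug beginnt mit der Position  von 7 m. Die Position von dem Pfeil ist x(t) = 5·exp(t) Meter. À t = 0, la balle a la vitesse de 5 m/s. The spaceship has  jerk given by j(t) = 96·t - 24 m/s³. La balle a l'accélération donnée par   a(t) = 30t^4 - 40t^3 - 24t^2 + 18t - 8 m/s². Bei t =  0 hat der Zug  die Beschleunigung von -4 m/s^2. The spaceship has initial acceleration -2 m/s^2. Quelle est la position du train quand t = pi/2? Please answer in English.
To solve this, we need to take 4 integrals of our snap equation s(t) = 4·cos(t). The integral of snap, with j(0) = 0, gives jerk: j(t) = 4·sin(t). The antiderivative of jerk, with a(0) = -4, gives acceleration: a(t) = -4·cos(t). The antiderivative of acceleration, with v(0) = 0, gives velocity: v(t) = -4·sin(t). Integrating velocity and using the initial condition x(0) = 7, we get x(t) = 4·cos(t) + 3. From the given position equation x(t) = 4·cos(t) + 3, we substitute t = pi/2 to get x = 3.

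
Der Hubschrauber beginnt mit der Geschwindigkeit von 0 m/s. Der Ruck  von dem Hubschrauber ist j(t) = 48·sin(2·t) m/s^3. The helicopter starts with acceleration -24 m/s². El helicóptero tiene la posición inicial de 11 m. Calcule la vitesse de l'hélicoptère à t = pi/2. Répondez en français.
Nous devons trouver l'intégrale de notre équation du jerk j(t) = 48·sin(2·t) 2 fois. En prenant ∫j(t)dt et en appliquant a(0) = -24, nous trouvons a(t) = -24·cos(2·t). En prenant ∫a(t)dt et en appliquant v(0) = 0, nous trouvons v(t) = -12·sin(2·t). De l'équation de la vitesse v(t) = -12·sin(2·t), nous substituons t = pi/2 pour obtenir v = 0.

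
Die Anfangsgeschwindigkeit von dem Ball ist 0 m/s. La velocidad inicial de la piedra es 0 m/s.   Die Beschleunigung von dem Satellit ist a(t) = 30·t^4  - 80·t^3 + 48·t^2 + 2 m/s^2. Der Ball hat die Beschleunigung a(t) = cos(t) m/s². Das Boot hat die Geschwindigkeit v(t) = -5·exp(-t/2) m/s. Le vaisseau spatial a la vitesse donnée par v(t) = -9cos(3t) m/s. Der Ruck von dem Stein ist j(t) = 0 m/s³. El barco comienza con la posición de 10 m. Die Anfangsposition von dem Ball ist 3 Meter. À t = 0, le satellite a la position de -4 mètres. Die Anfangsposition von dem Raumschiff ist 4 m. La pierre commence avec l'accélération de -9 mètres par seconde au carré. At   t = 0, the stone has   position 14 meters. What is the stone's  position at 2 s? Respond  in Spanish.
Necesitamos integrar nuestra ecuación de la sacudida j(t) = 0 3 veces. La antiderivada de la sacudida es la aceleración. Usando a(0) = -9, obtenemos a(t) = -9. Tomando ∫a(t)dt y aplicando v(0) = 0, encontramos v(t) = -9·t. La integral de la velocidad, con x(0) = 14, da la posición: x(t) = 14 - 9·t^2/2. Usando x(t) = 14 - 9·t^2/2 y sustituyendo t = 2, encontramos x = -4.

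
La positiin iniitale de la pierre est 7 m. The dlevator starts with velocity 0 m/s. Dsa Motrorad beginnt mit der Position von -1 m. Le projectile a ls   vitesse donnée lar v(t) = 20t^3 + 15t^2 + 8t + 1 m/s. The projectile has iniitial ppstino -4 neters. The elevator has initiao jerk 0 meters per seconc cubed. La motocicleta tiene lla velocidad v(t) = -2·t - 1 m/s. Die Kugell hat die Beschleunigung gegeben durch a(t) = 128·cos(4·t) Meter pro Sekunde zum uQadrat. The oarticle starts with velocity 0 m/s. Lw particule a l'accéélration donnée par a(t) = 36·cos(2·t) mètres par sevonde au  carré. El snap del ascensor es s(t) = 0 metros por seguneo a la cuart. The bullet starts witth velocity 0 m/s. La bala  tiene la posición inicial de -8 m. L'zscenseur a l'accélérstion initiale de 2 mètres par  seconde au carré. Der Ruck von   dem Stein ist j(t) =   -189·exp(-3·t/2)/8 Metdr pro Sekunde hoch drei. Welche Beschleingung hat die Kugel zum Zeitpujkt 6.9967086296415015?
Mit a(t) = 128·cos(4·t) und Einsetzen von t = 6.9967086296415015, finden wir a = -122.746360478030.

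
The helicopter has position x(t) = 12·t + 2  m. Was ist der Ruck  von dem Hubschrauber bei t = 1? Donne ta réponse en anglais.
To solve this, we need to take 3 derivatives of our position equation x(t) = 12·t + 2. Differentiating position, we get velocity: v(t) = 12. Differentiating velocity, we get acceleration: a(t) = 0. Taking d/dt of a(t), we find j(t) = 0. From the given jerk equation j(t) = 0, we substitute t = 1 to get j = 0.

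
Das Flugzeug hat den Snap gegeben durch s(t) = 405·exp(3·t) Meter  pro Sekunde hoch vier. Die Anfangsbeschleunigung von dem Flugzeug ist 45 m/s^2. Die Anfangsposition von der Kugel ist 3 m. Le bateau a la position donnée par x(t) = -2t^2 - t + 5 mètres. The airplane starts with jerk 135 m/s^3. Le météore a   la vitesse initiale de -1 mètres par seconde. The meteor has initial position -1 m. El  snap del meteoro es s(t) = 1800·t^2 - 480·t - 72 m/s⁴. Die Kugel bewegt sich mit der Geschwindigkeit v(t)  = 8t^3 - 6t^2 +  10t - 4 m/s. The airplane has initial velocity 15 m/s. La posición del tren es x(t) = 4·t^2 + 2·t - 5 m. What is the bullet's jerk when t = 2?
We must differentiate our velocity equation v(t) = 8·t^3 - 6·t^2 + 10·t - 4 2 times. Differentiating velocity, we get acceleration: a(t) = 24·t^2 - 12·t + 10. The derivative of acceleration gives jerk: j(t) = 48·t - 12. From the given jerk equation j(t) = 48·t - 12, we substitute t = 2 to get j = 84.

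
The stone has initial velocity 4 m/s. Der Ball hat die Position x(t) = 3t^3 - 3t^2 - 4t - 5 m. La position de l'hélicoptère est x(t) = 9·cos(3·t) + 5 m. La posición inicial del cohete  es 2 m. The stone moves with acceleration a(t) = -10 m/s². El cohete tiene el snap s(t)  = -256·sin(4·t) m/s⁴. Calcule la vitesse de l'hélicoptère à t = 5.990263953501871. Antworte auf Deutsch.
Um dies zu lösen, müssen wir 1 Ableitung unserer Gleichung für die Position x(t) = 9·cos(3·t) + 5 nehmen. Die Ableitung von der Position ergibt die Geschwindigkeit: v(t) = -27·sin(3·t). Mit v(t) = -27·sin(3·t) und Einsetzen von t = 5.990263953501871, finden wir v = 20.7886718835926.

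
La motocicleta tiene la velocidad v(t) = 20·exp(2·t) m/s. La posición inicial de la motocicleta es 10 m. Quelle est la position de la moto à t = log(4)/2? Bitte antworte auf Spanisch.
Debemos encontrar la integral de nuestra ecuación de la velocidad v(t) = 20·exp(2·t) 1 vez. La antiderivada de la velocidad, con x(0) = 10, da la posición: x(t) = 10·exp(2·t). Tenemos la posición x(t) = 10·exp(2·t). Sustituyendo t = log(4)/2: x(log(4)/2) = 40.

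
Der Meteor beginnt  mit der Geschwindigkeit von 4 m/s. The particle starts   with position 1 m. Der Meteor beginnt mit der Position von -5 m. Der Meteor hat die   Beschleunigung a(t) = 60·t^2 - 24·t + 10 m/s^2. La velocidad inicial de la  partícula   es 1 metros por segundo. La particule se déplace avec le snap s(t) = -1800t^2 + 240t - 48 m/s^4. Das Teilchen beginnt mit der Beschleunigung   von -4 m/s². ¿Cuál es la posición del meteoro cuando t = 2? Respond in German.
Ausgehend von der Beschleunigung a(t) = 60·t^2 - 24·t + 10, nehmen wir 2 Stammfunktionen. Das Integral von der Beschleunigung, mit v(0) = 4, ergibt die Geschwindigkeit: v(t) = 20·t^3 - 12·t^2 + 10·t + 4. Durch Integration von der Geschwindigkeit und Verwendung der Anfangsbedingung x(0) = -5, erhalten wir x(t) = 5·t^4 - 4·t^3 + 5·t^2 + 4·t - 5. Mit x(t) = 5·t^4 - 4·t^3 + 5·t^2 + 4·t - 5 und Einsetzen von t = 2, finden wir x = 71.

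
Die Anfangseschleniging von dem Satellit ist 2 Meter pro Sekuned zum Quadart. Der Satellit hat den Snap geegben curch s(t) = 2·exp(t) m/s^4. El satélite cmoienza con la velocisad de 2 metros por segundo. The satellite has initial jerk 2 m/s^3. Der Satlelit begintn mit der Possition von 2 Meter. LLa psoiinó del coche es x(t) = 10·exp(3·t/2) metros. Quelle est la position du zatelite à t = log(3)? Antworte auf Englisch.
We need to integrate our snap equation s(t) = 2·exp(t) 4 times. Integrating snap and using the initial condition j(0) = 2, we get j(t) = 2·exp(t). The antiderivative of jerk is acceleration. Using a(0) = 2, we get a(t) = 2·exp(t). Finding the antiderivative of a(t) and using v(0) = 2: v(t) = 2·exp(t). Taking ∫v(t)dt and applying x(0) = 2, we find x(t) = 2·exp(t). We have position x(t) = 2·exp(t). Substituting t = log(3): x(log(3)) = 6.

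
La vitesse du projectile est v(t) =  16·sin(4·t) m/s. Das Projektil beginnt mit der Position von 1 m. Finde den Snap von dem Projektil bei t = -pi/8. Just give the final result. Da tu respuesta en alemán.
s(-pi/8) = 0.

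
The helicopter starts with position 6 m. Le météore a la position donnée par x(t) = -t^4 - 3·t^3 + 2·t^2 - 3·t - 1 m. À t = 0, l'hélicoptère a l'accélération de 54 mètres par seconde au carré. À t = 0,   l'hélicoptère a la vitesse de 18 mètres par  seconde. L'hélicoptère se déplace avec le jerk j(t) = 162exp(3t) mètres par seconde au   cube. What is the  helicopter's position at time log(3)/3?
Starting from jerk j(t) = 162·exp(3·t), we take 3 antiderivatives. Taking ∫j(t)dt and applying a(0) = 54, we find a(t) = 54·exp(3·t). The integral of acceleration, with v(0) = 18, gives velocity: v(t) = 18·exp(3·t). Taking ∫v(t)dt and applying x(0) = 6, we find x(t) = 6·exp(3·t). From the given position equation x(t) = 6·exp(3·t), we substitute t = log(3)/3 to get x = 18.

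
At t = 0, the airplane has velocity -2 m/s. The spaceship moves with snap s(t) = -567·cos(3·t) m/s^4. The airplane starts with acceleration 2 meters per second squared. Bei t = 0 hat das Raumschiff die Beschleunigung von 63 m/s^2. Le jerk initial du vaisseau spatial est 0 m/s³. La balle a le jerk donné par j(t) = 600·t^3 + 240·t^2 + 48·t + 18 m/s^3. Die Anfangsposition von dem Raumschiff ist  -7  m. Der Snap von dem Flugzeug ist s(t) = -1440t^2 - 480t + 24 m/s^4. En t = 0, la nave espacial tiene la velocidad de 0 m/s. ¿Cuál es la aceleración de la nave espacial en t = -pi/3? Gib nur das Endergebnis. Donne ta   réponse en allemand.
Die Beschleunigung bei t = -pi/3 ist a = -63.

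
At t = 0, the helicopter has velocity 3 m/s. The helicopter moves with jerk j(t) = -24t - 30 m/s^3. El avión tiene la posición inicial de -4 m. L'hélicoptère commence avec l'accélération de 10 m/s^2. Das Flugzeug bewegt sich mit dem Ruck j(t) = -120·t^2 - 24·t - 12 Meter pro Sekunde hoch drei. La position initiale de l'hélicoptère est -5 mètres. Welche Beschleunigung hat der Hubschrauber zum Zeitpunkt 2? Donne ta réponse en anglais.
To solve this, we need to take 1 antiderivative of our jerk equation j(t) = -24·t - 30. The antiderivative of jerk is acceleration. Using a(0) = 10, we get a(t) = -12·t^2 - 30·t + 10. We have acceleration a(t) = -12·t^2 - 30·t + 10. Substituting t = 2: a(2) = -98.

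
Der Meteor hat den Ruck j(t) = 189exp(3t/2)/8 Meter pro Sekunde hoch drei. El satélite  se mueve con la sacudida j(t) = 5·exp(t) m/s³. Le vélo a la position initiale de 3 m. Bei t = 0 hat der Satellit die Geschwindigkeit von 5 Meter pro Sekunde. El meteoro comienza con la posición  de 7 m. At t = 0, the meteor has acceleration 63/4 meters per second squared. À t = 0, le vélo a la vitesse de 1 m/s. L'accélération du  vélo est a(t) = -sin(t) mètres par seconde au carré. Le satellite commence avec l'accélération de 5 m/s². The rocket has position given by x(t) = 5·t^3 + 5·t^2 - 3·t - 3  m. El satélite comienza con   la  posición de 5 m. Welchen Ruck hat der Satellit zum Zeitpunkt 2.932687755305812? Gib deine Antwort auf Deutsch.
Mit j(t) = 5·exp(t) und Einsetzen von t = 2.932687755305812, finden wir j = 93.8901674500966.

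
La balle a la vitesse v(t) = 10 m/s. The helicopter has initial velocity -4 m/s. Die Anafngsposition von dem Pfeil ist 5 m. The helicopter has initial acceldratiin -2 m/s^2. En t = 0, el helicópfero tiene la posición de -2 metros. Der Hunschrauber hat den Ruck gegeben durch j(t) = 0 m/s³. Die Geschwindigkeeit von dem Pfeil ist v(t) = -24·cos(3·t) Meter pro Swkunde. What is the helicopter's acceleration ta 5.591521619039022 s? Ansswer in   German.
Ausgehend von dem Ruck j(t) = 0, nehmen wir 1 Integral. Das Integral von dem Ruck ist die Beschleunigung. Mit a(0) = -2 erhalten wir a(t) = -2. Aus der Gleichung für die Beschleunigung a(t) = -2, setzen wir t = 5.591521619039022 ein und erhalten a = -2.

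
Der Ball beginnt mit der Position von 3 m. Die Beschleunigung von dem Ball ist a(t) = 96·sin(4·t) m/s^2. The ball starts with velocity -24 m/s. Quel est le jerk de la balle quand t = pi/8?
En partant de l'accélération a(t) = 96·sin(4·t), nous prenons 1 dérivée. En dérivant l'accélération, nous obtenons le jerk: j(t) = 384·cos(4·t). En utilisant j(t) = 384·cos(4·t) et en substituant t = pi/8, nous trouvons j = 0.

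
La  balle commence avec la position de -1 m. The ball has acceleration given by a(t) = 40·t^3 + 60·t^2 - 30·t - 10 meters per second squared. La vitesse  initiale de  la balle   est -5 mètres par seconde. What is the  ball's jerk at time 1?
Starting from acceleration a(t) = 40·t^3 + 60·t^2 - 30·t - 10, we take 1 derivative. Taking d/dt of a(t), we find j(t) = 120·t^2 + 120·t - 30. From the given jerk equation j(t) = 120·t^2 + 120·t - 30, we substitute t = 1 to get j = 210.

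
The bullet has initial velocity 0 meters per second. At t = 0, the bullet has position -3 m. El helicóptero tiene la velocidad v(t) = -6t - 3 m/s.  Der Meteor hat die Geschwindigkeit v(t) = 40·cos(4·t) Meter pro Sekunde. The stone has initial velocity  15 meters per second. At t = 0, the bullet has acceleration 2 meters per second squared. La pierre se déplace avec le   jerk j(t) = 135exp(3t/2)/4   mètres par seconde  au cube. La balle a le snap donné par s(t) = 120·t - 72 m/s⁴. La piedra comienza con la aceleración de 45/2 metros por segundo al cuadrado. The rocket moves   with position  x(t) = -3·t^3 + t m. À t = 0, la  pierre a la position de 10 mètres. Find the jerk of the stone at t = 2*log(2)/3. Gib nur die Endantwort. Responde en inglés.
At t = 2*log(2)/3, j = 135/2.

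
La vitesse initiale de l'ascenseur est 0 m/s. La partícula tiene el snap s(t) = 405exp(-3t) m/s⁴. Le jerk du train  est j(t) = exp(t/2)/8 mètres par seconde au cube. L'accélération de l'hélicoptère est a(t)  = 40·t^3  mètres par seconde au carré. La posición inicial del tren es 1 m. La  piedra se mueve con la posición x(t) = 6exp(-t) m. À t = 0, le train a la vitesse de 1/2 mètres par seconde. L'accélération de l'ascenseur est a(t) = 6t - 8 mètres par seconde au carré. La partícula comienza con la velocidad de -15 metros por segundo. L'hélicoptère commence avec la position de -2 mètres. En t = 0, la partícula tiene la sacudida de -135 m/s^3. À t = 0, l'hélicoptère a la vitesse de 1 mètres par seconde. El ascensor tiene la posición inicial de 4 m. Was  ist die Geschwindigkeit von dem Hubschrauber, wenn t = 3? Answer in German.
Um dies zu lösen, müssen wir 1 Stammfunktion unserer Gleichung für die Beschleunigung a(t) = 40·t^3 finden. Durch Integration von der Beschleunigung und Verwendung der Anfangsbedingung v(0) = 1, erhalten wir v(t) = 10·t^4 + 1. Wir haben die Geschwindigkeit v(t) = 10·t^4 + 1. Durch Einsetzen von t = 3: v(3) = 811.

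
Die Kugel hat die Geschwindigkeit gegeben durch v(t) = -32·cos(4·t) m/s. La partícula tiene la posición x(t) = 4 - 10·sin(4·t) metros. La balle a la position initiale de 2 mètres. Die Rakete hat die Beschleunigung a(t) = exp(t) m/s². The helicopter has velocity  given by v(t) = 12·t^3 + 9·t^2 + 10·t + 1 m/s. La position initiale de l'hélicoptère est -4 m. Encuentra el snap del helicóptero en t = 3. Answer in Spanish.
Para resolver esto, necesitamos tomar 3 derivadas de nuestra ecuación de la velocidad v(t) = 12·t^3 + 9·t^2 + 10·t + 1. Derivando la velocidad, obtenemos la aceleración: a(t) = 36·t^2 + 18·t + 10. Tomando d/dt de a(t), encontramos j(t) = 72·t + 18. Derivando la sacudida, obtenemos el snap: s(t) = 72. Usando s(t) = 72 y sustituyendo t = 3, encontramos s = 72.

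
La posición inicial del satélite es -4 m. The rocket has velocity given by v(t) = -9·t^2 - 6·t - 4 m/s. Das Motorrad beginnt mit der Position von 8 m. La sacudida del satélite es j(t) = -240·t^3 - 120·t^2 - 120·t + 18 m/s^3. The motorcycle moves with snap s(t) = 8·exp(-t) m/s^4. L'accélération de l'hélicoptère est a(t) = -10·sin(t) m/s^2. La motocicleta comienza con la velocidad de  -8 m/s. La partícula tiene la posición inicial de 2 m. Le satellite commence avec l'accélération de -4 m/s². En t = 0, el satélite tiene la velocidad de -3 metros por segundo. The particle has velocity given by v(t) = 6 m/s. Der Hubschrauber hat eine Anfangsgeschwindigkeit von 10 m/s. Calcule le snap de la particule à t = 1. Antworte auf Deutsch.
Wir müssen unsere Gleichung für die Geschwindigkeit v(t) = 6 3-mal ableiten. Durch Ableiten von der Geschwindigkeit erhalten wir die Beschleunigung: a(t) = 0. Die Ableitung von der Beschleunigung ergibt den Ruck: j(t) = 0. Die Ableitung von dem Ruck ergibt den Snap: s(t) = 0. Wir haben den Snap s(t) = 0. Durch Einsetzen von t = 1: s(1) = 0.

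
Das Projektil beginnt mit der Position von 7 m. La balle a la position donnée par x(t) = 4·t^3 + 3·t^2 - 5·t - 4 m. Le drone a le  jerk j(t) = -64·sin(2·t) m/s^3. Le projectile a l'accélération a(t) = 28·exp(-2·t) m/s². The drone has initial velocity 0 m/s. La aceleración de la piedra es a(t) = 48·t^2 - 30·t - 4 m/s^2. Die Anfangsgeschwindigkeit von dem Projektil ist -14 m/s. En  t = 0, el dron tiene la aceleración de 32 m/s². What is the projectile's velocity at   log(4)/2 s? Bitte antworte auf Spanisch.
Para resolver esto, necesitamos tomar 1 antiderivada de nuestra ecuación de la aceleración a(t) = 28·exp(-2·t). La integral de la aceleración es la velocidad. Usando v(0) = -14, obtenemos v(t) = -14·exp(-2·t). Tenemos la velocidad v(t) = -14·exp(-2·t). Sustituyendo t = log(4)/2: v(log(4)/2) = -7/2.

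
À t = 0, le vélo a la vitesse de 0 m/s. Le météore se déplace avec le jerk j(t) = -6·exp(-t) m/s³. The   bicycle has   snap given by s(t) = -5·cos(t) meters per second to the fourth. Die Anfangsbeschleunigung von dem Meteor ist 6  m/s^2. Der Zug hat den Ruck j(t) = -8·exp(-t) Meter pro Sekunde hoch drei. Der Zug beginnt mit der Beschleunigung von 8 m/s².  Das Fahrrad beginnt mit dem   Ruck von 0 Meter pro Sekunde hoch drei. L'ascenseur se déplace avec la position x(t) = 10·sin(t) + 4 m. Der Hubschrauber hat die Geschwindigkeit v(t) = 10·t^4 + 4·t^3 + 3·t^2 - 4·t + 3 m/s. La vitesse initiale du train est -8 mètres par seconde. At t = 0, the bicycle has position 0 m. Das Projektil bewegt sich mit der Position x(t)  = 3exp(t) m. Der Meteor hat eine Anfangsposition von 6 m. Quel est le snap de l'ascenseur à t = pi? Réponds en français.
Pour résoudre ceci, nous devons prendre 4 dérivées de notre équation de la position x(t) = 10·sin(t) + 4. En prenant d/dt de x(t), nous trouvons v(t) = 10·cos(t). En dérivant la vitesse, nous obtenons l'accélération: a(t) = -10·sin(t). La dérivée de l'accélération donne le jerk: j(t) = -10·cos(t). La dérivée du jerk donne le snap: s(t) = 10·sin(t). En utilisant s(t) = 10·sin(t) et en substituant t = pi, nous trouvons s = 0.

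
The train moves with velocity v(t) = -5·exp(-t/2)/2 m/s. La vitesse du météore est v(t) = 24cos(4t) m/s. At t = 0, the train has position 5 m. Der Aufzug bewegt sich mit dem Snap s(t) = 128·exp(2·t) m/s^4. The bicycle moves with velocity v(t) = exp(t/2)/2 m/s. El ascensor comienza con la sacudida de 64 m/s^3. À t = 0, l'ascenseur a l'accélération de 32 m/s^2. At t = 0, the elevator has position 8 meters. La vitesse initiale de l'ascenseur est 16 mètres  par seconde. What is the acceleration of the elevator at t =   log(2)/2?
We must find the integral of our snap equation s(t) = 128·exp(2·t) 2 times. The antiderivative of snap, with j(0) = 64, gives jerk: j(t) = 64·exp(2·t). Finding the integral of j(t) and using a(0) = 32: a(t) = 32·exp(2·t). We have acceleration a(t) = 32·exp(2·t). Substituting t = log(2)/2: a(log(2)/2) = 64.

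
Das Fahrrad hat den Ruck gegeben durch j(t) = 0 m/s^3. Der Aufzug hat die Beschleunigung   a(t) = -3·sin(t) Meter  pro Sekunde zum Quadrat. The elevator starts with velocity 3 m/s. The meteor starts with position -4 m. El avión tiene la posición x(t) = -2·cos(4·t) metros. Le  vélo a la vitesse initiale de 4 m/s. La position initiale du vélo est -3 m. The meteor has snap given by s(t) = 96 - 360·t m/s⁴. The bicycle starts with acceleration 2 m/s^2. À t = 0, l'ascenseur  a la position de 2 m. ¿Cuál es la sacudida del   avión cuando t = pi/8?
Partiendo de la posición x(t) = -2·cos(4·t), tomamos 3 derivadas. Derivando la posición, obtenemos la velocidad: v(t) = 8·sin(4·t). La derivada de la velocidad da la aceleración: a(t) = 32·cos(4·t). La derivada de la aceleración da la sacudida: j(t) = -128·sin(4·t). De la ecuación de la sacudida j(t) = -128·sin(4·t), sustituimos t = pi/8 para obtener j = -128.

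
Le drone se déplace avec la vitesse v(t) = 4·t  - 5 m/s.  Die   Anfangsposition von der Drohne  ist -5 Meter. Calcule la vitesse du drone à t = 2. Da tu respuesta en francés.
Nous avons la vitesse v(t) = 4·t - 5. En substituant t = 2: v(2) = 3.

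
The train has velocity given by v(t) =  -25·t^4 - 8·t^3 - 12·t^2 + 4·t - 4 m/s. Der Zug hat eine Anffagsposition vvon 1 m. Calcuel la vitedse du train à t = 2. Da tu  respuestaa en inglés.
From the given velocity equation v(t) = -25·t^4 - 8·t^3 - 12·t^2 + 4·t - 4, we substitute t = 2 to get v = -508.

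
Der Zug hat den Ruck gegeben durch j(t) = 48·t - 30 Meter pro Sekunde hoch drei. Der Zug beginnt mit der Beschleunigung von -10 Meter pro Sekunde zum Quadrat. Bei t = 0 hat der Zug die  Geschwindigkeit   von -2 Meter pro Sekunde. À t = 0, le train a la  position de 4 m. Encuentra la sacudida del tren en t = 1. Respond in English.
From the given jerk equation j(t) = 48·t - 30, we substitute t = 1 to get j = 18.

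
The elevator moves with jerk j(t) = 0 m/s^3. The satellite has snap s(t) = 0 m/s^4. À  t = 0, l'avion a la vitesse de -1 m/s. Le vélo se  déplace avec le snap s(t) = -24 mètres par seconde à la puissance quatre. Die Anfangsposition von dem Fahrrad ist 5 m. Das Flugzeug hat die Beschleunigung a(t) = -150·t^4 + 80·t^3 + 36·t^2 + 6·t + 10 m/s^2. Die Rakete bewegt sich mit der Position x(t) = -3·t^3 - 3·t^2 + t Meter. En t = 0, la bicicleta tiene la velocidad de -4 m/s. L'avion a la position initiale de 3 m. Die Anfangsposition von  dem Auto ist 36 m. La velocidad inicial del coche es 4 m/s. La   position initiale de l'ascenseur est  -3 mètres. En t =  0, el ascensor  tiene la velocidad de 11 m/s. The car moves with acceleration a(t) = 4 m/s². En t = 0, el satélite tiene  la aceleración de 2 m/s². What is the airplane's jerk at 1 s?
To solve this, we need to take 1 derivative of our acceleration equation a(t) = -150·t^4 + 80·t^3 + 36·t^2 + 6·t + 10. Taking d/dt of a(t), we find j(t) = -600·t^3 + 240·t^2 + 72·t + 6. Using j(t) = -600·t^3 + 240·t^2 + 72·t + 6 and substituting t = 1, we find j = -282.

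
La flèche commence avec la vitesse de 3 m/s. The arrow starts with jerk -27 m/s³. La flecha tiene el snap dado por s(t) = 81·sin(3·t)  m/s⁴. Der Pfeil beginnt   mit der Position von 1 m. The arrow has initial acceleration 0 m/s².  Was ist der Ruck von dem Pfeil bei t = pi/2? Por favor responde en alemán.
Ausgehend von dem Snap s(t) = 81·sin(3·t), nehmen wir 1 Stammfunktion. Mit ∫s(t)dt und Anwendung von j(0) = -27, finden wir j(t) = -27·cos(3·t). Mit j(t) = -27·cos(3·t) und Einsetzen von t = pi/2, finden wir j = 0.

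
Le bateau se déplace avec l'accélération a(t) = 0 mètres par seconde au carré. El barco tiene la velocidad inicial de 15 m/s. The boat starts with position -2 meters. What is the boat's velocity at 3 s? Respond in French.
En partant de l'accélération a(t) = 0, nous prenons 1 primitive. En prenant ∫a(t)dt et en appliquant v(0) = 15, nous trouvons v(t) = 15. De l'équation de la vitesse v(t) = 15, nous substituons t = 3 pour obtenir v = 15.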